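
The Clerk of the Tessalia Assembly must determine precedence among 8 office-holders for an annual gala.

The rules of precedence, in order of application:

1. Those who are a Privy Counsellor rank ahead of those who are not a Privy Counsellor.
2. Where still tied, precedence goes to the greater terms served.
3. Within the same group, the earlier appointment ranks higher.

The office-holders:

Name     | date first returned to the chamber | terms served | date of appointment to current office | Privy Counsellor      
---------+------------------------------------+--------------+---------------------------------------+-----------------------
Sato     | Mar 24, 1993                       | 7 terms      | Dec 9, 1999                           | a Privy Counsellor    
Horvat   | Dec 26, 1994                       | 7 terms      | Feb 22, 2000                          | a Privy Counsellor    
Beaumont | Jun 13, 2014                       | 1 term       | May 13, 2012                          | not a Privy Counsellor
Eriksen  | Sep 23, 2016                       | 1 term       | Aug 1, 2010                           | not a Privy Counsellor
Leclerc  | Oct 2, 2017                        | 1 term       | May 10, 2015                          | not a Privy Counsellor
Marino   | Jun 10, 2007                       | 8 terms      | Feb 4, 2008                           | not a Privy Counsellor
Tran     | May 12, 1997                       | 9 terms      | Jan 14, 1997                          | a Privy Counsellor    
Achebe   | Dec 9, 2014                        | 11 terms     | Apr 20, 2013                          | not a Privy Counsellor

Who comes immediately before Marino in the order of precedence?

By the first rule: Tran, Sato and Horvat (each a Privy Counsellor); then Achebe, Marino, Eriksen, Beaumont and Leclerc (each not a Privy Counsellor).
Among Tran, Sato and Horvat, by terms served (higher first): Tran (9 terms) before Sato and Horvat (7 terms).
Among Sato and Horvat, by date of appointment to current office (earlier first): Sato (Dec 9, 1999) before Horvat (Feb 22, 2000).
Among Achebe, Marino, Eriksen, Beaumont and Leclerc, by terms served (higher first): Achebe (11 terms) before Marino (8 terms) before Eriksen, Beaumont and Leclerc (1 term).
Among Eriksen, Beaumont and Leclerc, by date of appointment to current office (earlier first): Eriksen (Aug 1, 2010) before Beaumont (May 13, 2012) before Leclerc (May 10, 2015).
Order: Tran, Sato, Horvat, Achebe, Marino, Eriksen, Beaumont, Leclerc.

Achebe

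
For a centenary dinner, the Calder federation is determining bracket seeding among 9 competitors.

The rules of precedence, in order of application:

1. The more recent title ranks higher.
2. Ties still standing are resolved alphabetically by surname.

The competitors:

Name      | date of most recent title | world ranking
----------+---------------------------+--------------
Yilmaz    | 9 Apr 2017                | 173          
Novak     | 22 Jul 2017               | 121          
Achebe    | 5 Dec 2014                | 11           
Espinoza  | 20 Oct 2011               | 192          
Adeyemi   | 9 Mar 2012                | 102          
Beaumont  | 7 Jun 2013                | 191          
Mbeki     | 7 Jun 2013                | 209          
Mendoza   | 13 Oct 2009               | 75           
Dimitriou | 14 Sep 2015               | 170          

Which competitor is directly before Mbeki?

By date of most recent title (later first): Novak (22 Jul 2017); then Yilmaz (9 Apr 2017); then Dimitriou (14 Sep 2015); then Achebe (5 Dec 2014); then Beaumont and Mbeki (both 7 Jun 2013); then Adeyemi (9 Mar 2012); then Espinoza (20 Oct 2011); then Mendoza (13 Oct 2009).
Among Beaumont and Mbeki, alphabetically by surname: Beaumont before Mbeki.
Order: Novak, Yilmaz, Dimitriou, Achebe, Beaumont, Mbeki, Adeyemi, Espinoza, Mendoza.

Beaumont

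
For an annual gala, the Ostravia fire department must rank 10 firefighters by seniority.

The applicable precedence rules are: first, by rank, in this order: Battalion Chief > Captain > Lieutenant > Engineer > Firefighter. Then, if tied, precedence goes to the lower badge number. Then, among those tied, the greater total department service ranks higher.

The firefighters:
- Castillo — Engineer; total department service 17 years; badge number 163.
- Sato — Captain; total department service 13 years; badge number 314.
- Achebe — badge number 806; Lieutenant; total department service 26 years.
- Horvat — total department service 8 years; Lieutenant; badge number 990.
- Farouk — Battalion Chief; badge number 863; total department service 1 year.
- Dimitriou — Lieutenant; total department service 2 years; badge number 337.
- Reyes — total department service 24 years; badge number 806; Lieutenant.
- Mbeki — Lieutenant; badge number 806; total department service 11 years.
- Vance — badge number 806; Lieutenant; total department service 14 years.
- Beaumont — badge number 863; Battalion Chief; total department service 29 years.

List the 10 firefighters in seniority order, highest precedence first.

Beaumont, Farouk, Sato, Dimitriou, Achebe, Reyes, Vance, Mbeki, Horvat, Castillo

By rank: Beaumont and Farouk (Battalion Chief); then Sato (Captain); then Dimitriou, Achebe, Reyes, Vance, Mbeki and Horvat (Lieutenant); then Castillo (Engineer).
Beaumont and Farouk both have badge number 863, so the next rule applies.
Among Beaumont and Farouk, by total department service (higher first): Beaumont (29 years) before Farouk (1 year).
Among Dimitriou, Achebe, Reyes, Vance, Mbeki and Horvat, by badge number (lower first): Dimitriou (337) before Achebe, Reyes, Vance and Mbeki (806) before Horvat (990).
Among Achebe, Reyes, Vance and Mbeki, by total department service (higher first): Achebe (26 years) before Reyes (24 years) before Vance (14 years) before Mbeki (11 years).
Full order: Beaumont, Farouk, Sato, Dimitriou, Achebe, Reyes, Vance, Mbeki, Horvat, Castillo.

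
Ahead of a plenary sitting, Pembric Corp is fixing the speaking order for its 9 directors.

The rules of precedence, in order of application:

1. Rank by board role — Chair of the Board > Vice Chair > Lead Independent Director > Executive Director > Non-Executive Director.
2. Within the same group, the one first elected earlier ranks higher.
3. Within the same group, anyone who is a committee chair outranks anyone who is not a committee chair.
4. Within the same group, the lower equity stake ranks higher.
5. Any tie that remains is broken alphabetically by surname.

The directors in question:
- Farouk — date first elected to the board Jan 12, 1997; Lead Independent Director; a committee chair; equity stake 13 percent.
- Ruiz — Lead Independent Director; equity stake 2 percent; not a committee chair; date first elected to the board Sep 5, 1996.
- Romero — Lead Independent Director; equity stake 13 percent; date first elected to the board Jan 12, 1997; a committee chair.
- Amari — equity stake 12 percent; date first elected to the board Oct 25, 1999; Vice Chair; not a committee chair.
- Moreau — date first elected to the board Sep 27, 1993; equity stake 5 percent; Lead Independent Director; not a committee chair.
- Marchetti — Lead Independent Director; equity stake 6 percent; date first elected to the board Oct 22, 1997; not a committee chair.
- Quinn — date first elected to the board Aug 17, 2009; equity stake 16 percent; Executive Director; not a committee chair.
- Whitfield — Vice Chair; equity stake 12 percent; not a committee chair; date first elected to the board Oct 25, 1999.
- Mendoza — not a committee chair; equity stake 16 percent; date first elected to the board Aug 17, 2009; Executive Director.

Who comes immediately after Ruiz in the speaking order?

Farouk

By board role: Amari and Whitfield (Vice Chair); then Moreau, Ruiz, Farouk, Romero and Marchetti (Lead Independent Director); then Mendoza and Quinn (Executive Director).
Amari and Whitfield both have date first elected to the board Oct 25, 1999, so the next rule applies.
Amari and Whitfield are each not a committee chair, so the next rule applies.
Amari and Whitfield both have equity stake 12 percent, so the next rule applies.
Among Amari and Whitfield, alphabetically by surname: Amari before Whitfield.
Among Moreau, Ruiz, Farouk, Romero and Marchetti, by date first elected to the board (earlier first): Moreau (Sep 27, 1993) before Ruiz (Sep 5, 1996) before Farouk and Romero (Jan 12, 1997) before Marchetti (Oct 22, 1997).
Farouk and Romero are each a committee chair, so the next rule applies.
Farouk and Romero both have equity stake 13 percent, so the next rule applies.
Among Farouk and Romero, alphabetically by surname: Farouk before Romero.
Mendoza and Quinn both have date first elected to the board Aug 17, 2009, so the next rule applies.
Mendoza and Quinn are each not a committee chair, so the next rule applies.
Mendoza and Quinn both have equity stake 16 percent, so the next rule applies.
Among Mendoza and Quinn, alphabetically by surname: Mendoza before Quinn.
Order: Amari, Whitfield, Moreau, Ruiz, Farouk, Romero, Marchetti, Mendoza, Quinn.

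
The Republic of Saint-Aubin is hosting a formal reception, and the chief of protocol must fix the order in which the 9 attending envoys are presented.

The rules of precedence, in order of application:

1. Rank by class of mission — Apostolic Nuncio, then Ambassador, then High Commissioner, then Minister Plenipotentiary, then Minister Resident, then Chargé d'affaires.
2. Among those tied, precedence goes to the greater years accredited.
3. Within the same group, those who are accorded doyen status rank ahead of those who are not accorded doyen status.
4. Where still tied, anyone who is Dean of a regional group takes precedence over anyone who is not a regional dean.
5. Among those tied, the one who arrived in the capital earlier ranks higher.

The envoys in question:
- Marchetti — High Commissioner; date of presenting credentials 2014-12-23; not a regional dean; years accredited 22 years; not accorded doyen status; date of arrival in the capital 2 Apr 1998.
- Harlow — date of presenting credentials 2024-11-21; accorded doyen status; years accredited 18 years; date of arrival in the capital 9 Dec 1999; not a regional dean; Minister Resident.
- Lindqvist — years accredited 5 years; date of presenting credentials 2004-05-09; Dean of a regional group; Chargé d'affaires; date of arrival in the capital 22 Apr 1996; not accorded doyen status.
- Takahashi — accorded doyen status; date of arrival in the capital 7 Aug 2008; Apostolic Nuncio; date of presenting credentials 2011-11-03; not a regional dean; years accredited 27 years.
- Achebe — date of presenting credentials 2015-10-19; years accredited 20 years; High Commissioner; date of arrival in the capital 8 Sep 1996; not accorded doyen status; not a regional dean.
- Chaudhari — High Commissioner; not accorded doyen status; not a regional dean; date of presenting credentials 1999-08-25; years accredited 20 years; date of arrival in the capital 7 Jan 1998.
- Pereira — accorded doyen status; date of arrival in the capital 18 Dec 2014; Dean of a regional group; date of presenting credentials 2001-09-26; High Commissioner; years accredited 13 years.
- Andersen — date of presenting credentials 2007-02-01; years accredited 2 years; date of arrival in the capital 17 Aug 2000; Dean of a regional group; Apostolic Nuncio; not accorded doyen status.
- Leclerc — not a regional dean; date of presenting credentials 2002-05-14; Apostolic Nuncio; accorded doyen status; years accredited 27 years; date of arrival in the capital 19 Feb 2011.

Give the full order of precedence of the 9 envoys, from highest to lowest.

Takahashi, Leclerc, Andersen, Marchetti, Achebe, Chaudhari, Pereira, Harlow, Lindqvist

By class of mission: Takahashi, Leclerc and Andersen (Apostolic Nuncio); then Marchetti, Achebe, Chaudhari and Pereira (High Commissioner); then Harlow (Minister Resident); then Lindqvist (Chargé d'affaires).
Among Takahashi, Leclerc and Andersen, by years accredited (higher first): Takahashi and Leclerc (27 years) before Andersen (2 years).
Takahashi and Leclerc are each accorded doyen status, so the next rule applies.
Takahashi and Leclerc are each not a regional dean, so the next rule applies.
Among Takahashi and Leclerc, by date of arrival in the capital (earlier first): Takahashi (7 Aug 2008) before Leclerc (19 Feb 2011).
Among Marchetti, Achebe, Chaudhari and Pereira, by years accredited (higher first): Marchetti (22 years) before Achebe and Chaudhari (20 years) before Pereira (13 years).
Achebe and Chaudhari are each not accorded doyen status, so the next rule applies.
Achebe and Chaudhari are each not a regional dean, so the next rule applies.
Among Achebe and Chaudhari, by date of arrival in the capital (earlier first): Achebe (8 Sep 1996) before Chaudhari (7 Jan 1998).
Full order: Takahashi, Leclerc, Andersen, Marchetti, Achebe, Chaudhari, Pereira, Harlow, Lindqvist.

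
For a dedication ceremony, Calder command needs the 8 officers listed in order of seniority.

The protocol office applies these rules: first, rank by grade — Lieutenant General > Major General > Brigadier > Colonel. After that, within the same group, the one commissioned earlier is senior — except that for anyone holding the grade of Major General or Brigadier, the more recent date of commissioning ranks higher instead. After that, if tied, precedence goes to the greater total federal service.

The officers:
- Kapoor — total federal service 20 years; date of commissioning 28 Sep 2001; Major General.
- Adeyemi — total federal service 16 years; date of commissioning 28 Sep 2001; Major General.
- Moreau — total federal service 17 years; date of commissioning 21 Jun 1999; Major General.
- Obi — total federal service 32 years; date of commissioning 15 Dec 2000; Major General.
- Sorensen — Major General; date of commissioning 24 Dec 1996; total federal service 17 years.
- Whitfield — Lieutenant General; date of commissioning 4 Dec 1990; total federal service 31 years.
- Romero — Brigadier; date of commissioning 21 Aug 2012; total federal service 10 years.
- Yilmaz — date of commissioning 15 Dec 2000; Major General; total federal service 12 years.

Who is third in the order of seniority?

By grade: Whitfield (Lieutenant General); then Kapoor, Adeyemi, Obi, Yilmaz, Moreau and Sorensen (Major General); then Romero (Brigadier).
Among Kapoor, Adeyemi, Obi, Yilmaz, Moreau and Sorensen, by date of commissioning (later first) (reversed rule for this group): Kapoor and Adeyemi (28 Sep 2001) before Obi and Yilmaz (15 Dec 2000) before Moreau (21 Jun 1999) before Sorensen (24 Dec 1996).
Among Kapoor and Adeyemi, by total federal service (higher first): Kapoor (20 years) before Adeyemi (16 years).
Among Obi and Yilmaz, by total federal service (higher first): Obi (32 years) before Yilmaz (12 years).
Order: Whitfield, Kapoor, Adeyemi, Obi, Yilmaz, Moreau, Sorensen, Romero.

Adeyemi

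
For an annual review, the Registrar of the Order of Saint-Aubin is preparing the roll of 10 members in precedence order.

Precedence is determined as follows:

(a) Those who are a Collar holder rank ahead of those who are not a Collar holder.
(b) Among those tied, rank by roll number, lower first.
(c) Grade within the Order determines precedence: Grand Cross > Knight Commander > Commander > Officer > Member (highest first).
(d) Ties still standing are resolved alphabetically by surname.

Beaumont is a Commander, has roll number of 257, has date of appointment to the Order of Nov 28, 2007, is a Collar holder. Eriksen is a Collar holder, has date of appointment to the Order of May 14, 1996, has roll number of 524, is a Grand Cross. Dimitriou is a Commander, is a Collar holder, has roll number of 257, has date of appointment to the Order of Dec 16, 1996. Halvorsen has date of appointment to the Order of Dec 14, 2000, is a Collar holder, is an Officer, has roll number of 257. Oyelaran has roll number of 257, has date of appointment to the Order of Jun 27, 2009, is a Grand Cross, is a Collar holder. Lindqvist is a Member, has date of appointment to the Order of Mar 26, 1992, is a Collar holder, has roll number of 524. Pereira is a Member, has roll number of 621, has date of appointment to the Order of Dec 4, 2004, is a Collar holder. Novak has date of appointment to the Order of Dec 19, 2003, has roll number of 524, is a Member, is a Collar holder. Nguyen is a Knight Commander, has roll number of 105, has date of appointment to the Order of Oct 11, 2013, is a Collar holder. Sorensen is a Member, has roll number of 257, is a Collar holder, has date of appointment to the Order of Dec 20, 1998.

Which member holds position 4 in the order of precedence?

Dimitriou

By the first rule: Nguyen, Oyelaran, Beaumont, Dimitriou, Halvorsen, Sorensen, Eriksen, Lindqvist, Novak and Pereira (each a Collar holder).
Among Nguyen, Oyelaran, Beaumont, Dimitriou, Halvorsen, Sorensen, Eriksen, Lindqvist, Novak and Pereira, by roll number (lower first): Nguyen (105) before Oyelaran, Beaumont, Dimitriou, Halvorsen and Sorensen (257) before Eriksen, Lindqvist and Novak (524) before Pereira (621).
Among Oyelaran, Beaumont, Dimitriou, Halvorsen and Sorensen, by grade within the Order: Oyelaran (Grand Cross) before Beaumont and Dimitriou (Commander) before Halvorsen (Officer) before Sorensen (Member).
Among Beaumont and Dimitriou, alphabetically by surname: Beaumont before Dimitriou.
Among Eriksen, Lindqvist and Novak, by grade within the Order: Eriksen (Grand Cross) before Lindqvist and Novak (Member).
Among Lindqvist and Novak, alphabetically by surname: Lindqvist before Novak.
Order: Nguyen, Oyelaran, Beaumont, Dimitriou, Halvorsen, Sorensen, Eriksen, Lindqvist, Novak, Pereira.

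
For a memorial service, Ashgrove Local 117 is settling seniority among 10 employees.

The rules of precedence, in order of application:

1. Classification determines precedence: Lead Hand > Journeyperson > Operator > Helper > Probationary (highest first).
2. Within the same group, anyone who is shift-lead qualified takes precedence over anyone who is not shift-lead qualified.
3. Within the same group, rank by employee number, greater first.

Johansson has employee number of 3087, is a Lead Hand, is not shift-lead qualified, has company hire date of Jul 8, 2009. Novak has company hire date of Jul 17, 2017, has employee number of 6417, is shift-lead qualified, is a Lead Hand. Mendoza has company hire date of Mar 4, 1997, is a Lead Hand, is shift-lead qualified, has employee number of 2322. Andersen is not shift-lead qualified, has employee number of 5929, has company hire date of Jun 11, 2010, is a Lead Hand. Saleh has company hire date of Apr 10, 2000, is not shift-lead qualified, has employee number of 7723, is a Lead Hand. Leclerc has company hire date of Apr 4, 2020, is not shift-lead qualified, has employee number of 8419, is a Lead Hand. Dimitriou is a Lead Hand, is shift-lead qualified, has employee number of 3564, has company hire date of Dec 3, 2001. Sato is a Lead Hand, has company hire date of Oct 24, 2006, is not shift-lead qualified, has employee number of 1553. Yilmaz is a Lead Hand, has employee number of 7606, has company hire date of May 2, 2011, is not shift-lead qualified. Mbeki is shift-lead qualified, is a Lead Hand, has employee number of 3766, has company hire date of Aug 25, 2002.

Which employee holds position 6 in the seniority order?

By classification: Novak, Mbeki, Dimitriou, Mendoza, Leclerc, Saleh, Yilmaz, Andersen, Johansson and Sato (Lead Hand).
Among Novak, Mbeki, Dimitriou, Mendoza, Leclerc, Saleh, Yilmaz, Andersen, Johansson and Sato, shift-lead qualified before not shift-lead qualified: Novak, Mbeki, Dimitriou and Mendoza (shift-lead qualified) before Leclerc, Saleh, Yilmaz, Andersen, Johansson and Sato (not shift-lead qualified).
Among Novak, Mbeki, Dimitriou and Mendoza, by employee number (higher first): Novak (6417) before Mbeki (3766) before Dimitriou (3564) before Mendoza (2322).
Among Leclerc, Saleh, Yilmaz, Andersen, Johansson and Sato, by employee number (higher first): Leclerc (8419) before Saleh (7723) before Yilmaz (7606) before Andersen (5929) before Johansson (3087) before Sato (1553).
Order: Novak, Mbeki, Dimitriou, Mendoza, Leclerc, Saleh, Yilmaz, Andersen, Johansson, Sato.

Saleh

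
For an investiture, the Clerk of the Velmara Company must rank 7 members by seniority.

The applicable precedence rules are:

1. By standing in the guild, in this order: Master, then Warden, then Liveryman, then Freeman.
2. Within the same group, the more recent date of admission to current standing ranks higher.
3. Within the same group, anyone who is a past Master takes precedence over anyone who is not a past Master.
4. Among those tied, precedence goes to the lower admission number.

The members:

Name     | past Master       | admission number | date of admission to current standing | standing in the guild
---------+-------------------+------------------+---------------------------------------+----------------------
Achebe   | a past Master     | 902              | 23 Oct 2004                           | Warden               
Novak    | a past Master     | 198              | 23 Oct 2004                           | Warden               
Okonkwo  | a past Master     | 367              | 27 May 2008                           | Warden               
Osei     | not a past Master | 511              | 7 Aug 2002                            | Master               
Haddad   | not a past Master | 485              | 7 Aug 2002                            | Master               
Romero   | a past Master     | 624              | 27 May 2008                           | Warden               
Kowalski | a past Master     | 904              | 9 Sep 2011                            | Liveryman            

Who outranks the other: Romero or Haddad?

By standing in the guild: Haddad and Osei (Master); then Okonkwo, Romero, Novak and Achebe (Warden); then Kowalski (Liveryman).
Haddad and Osei both have date of admission to current standing 7 Aug 2002, so the next rule applies.
Haddad and Osei are each not a past Master, so the next rule applies.
Among Haddad and Osei, by admission number (lower first): Haddad (485) before Osei (511).
Among Okonkwo, Romero, Novak and Achebe, by date of admission to current standing (later first): Okonkwo and Romero (27 May 2008) before Novak and Achebe (23 Oct 2004).
Okonkwo and Romero are each a past Master, so the next rule applies.
Among Okonkwo and Romero, by admission number (lower first): Okonkwo (367) before Romero (624).
Novak and Achebe are each a past Master, so the next rule applies.
Among Novak and Achebe, by admission number (lower first): Novak (198) before Achebe (902).
So Haddad takes precedence.

Haddad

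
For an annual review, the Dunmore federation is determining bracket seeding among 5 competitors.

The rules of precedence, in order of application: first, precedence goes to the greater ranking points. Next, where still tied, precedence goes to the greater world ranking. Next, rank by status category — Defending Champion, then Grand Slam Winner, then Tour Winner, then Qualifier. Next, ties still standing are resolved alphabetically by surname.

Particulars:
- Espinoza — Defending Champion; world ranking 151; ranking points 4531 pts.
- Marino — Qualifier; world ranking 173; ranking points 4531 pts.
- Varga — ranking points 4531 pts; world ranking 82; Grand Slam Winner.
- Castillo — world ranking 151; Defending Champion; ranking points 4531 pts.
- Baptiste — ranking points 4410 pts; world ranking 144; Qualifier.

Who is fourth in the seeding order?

Varga

By ranking points (higher first): Marino, Castillo, Espinoza and Varga (each 4531 pts); then Baptiste (4410 pts).
Among Marino, Castillo, Espinoza and Varga, by world ranking (higher first): Marino (173) before Castillo and Espinoza (151) before Varga (82).
Castillo and Espinoza are each Defending Champion, so the next rule applies.
Among Castillo and Espinoza, alphabetically by surname: Castillo before Espinoza.
Order: Marino, Castillo, Espinoza, Varga, Baptiste.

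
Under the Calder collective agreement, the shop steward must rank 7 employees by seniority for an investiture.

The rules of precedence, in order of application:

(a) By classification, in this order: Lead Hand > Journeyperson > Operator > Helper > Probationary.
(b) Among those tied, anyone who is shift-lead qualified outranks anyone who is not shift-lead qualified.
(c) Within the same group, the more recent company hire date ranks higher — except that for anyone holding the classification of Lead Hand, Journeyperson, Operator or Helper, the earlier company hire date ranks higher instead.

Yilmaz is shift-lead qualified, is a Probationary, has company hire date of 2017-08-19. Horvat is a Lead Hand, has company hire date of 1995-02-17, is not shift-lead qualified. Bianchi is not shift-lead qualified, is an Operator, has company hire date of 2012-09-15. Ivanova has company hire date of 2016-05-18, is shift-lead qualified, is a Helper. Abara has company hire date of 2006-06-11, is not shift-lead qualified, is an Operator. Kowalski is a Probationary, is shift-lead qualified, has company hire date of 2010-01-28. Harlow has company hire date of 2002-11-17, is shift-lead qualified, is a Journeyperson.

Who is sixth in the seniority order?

Yilmaz

By classification: Horvat (Lead Hand); then Harlow (Journeyperson); then Abara and Bianchi (Operator); then Ivanova (Helper); then Yilmaz and Kowalski (Probationary).
Abara and Bianchi are each not shift-lead qualified, so the next rule applies.
Among Abara and Bianchi, by company hire date (earlier first) (reversed rule for this group): Abara (2006-06-11) before Bianchi (2012-09-15).
Yilmaz and Kowalski are each shift-lead qualified, so the next rule applies.
Among Yilmaz and Kowalski, by company hire date (later first): Yilmaz (2017-08-19) before Kowalski (2010-01-28).
Order: Horvat, Harlow, Abara, Bianchi, Ivanova, Yilmaz, Kowalski.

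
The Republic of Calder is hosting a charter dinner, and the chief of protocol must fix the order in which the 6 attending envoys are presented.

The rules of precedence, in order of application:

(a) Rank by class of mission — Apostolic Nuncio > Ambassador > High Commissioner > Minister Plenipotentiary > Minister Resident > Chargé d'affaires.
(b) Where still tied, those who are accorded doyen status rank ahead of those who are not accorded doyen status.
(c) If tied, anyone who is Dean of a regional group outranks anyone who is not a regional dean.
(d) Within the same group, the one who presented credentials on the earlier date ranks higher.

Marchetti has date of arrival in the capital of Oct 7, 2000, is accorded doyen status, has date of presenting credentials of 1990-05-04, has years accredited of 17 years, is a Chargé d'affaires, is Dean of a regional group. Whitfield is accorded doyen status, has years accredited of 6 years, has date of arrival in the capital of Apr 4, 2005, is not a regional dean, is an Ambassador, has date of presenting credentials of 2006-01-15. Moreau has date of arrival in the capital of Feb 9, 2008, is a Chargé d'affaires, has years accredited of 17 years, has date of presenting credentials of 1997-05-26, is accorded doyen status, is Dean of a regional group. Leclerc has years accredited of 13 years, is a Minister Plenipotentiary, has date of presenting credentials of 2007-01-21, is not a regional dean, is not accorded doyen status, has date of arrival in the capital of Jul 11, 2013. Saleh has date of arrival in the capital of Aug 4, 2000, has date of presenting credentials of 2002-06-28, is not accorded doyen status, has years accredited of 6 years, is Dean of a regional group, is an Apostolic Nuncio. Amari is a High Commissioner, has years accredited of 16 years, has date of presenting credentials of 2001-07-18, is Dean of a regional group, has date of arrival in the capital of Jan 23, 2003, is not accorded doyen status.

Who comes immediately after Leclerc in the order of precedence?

By class of mission: Saleh (Apostolic Nuncio); then Whitfield (Ambassador); then Amari (High Commissioner); then Leclerc (Minister Plenipotentiary); then Marchetti and Moreau (Chargé d'affaires).
Marchetti and Moreau are each accorded doyen status, so the next rule applies.
Marchetti and Moreau are each Dean of a regional group, so the next rule applies.
Among Marchetti and Moreau, by date of presenting credentials (earlier first): Marchetti (1990-05-04) before Moreau (1997-05-26).
Order: Saleh, Whitfield, Amari, Leclerc, Marchetti, Moreau.

Marchetti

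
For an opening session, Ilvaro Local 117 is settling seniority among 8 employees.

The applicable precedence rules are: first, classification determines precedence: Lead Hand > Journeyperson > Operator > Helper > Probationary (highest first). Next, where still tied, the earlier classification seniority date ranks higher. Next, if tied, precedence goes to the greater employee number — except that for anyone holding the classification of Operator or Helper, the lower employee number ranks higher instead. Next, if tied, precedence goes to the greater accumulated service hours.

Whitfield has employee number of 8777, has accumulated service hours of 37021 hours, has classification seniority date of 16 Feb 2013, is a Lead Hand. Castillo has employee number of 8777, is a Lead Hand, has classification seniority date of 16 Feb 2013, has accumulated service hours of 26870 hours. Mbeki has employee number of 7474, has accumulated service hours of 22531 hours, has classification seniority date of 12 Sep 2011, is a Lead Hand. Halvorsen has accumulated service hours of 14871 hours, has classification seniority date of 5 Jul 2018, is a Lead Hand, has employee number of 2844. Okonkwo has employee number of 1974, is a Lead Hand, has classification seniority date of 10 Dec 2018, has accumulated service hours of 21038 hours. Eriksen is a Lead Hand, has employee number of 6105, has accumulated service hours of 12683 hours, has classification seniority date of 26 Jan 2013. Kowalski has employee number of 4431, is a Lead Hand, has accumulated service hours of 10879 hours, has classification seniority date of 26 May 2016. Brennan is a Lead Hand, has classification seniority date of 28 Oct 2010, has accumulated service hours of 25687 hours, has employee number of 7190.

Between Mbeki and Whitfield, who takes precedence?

Mbeki

By classification: Brennan, Mbeki, Eriksen, Whitfield, Castillo, Kowalski, Halvorsen and Okonkwo (Lead Hand).
Among Brennan, Mbeki, Eriksen, Whitfield, Castillo, Kowalski, Halvorsen and Okonkwo, by classification seniority date (earlier first): Brennan (28 Oct 2010) before Mbeki (12 Sep 2011) before Eriksen (26 Jan 2013) before Whitfield and Castillo (16 Feb 2013) before Kowalski (26 May 2016) before Halvorsen (5 Jul 2018) before Okonkwo (10 Dec 2018).
Whitfield and Castillo both have employee number 8777, so the next rule applies.
Among Whitfield and Castillo, by accumulated service hours (higher first): Whitfield (37021 hours) before Castillo (26870 hours).
So Mbeki takes precedence.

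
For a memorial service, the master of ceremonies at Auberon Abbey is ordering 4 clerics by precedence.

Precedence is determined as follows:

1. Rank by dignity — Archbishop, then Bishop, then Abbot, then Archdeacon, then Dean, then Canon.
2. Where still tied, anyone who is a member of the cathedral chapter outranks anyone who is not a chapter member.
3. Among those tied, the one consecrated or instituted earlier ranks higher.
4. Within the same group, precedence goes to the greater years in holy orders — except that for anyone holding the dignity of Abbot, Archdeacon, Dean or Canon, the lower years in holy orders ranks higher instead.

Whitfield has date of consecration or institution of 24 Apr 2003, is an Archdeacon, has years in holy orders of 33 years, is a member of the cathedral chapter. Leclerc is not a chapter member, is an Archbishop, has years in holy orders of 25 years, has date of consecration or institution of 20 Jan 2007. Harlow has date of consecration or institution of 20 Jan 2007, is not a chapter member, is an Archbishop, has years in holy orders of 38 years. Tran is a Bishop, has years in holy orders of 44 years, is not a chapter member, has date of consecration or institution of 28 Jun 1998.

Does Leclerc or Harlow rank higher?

Harlow

By dignity: Harlow and Leclerc (Archbishop); then Tran (Bishop); then Whitfield (Archdeacon).
Harlow and Leclerc are each not a chapter member, so the next rule applies.
Harlow and Leclerc both have date of consecration or institution 20 Jan 2007, so the next rule applies.
Among Harlow and Leclerc, by years in holy orders (higher first): Harlow (38 years) before Leclerc (25 years).
So Harlow takes precedence.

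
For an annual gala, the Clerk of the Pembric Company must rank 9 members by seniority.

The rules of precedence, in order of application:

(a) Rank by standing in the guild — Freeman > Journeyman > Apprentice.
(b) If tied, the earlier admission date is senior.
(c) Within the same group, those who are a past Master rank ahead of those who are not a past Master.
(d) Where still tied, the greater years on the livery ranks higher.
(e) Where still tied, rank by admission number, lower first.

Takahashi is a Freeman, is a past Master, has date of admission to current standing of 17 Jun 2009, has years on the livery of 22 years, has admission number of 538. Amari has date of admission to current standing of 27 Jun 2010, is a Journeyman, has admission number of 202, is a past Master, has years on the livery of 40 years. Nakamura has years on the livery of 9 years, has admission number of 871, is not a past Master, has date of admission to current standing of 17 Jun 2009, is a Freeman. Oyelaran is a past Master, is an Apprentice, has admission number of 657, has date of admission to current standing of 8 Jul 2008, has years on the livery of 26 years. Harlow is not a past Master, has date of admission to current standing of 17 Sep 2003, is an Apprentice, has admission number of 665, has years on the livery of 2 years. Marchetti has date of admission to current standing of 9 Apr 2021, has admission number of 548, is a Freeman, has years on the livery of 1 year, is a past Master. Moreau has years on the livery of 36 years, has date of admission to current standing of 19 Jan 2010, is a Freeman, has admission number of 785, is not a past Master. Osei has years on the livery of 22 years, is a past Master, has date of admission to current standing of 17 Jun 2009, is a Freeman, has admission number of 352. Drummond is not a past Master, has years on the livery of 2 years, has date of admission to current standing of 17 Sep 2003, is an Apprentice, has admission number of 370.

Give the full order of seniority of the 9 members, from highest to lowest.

By standing in the guild: Osei, Takahashi, Nakamura, Moreau and Marchetti (Freeman); then Amari (Journeyman); then Drummond, Harlow and Oyelaran (Apprentice).
Among Osei, Takahashi, Nakamura, Moreau and Marchetti, by date of admission to current standing (earlier first): Osei, Takahashi and Nakamura (17 Jun 2009) before Moreau (19 Jan 2010) before Marchetti (9 Apr 2021).
Among Osei, Takahashi and Nakamura, a past Master before not a past Master: Osei and Takahashi (a past Master) before Nakamura (not a past Master).
Osei and Takahashi both have years on the livery 22 years, so the next rule applies.
Among Osei and Takahashi, by admission number (lower first): Osei (352) before Takahashi (538).
Among Drummond, Harlow and Oyelaran, by date of admission to current standing (earlier first): Drummond and Harlow (17 Sep 2003) before Oyelaran (8 Jul 2008).
Drummond and Harlow are each not a past Master, so the next rule applies.
Drummond and Harlow both have years on the livery 2 years, so the next rule applies.
Among Drummond and Harlow, by admission number (lower first): Drummond (370) before Harlow (665).
Full order: Osei, Takahashi, Nakamura, Moreau, Marchetti, Amari, Drummond, Harlow, Oyelaran.

Osei, Takahashi, Nakamura, Moreau, Marchetti, Amari, Drummond, Harlow, Oyelaran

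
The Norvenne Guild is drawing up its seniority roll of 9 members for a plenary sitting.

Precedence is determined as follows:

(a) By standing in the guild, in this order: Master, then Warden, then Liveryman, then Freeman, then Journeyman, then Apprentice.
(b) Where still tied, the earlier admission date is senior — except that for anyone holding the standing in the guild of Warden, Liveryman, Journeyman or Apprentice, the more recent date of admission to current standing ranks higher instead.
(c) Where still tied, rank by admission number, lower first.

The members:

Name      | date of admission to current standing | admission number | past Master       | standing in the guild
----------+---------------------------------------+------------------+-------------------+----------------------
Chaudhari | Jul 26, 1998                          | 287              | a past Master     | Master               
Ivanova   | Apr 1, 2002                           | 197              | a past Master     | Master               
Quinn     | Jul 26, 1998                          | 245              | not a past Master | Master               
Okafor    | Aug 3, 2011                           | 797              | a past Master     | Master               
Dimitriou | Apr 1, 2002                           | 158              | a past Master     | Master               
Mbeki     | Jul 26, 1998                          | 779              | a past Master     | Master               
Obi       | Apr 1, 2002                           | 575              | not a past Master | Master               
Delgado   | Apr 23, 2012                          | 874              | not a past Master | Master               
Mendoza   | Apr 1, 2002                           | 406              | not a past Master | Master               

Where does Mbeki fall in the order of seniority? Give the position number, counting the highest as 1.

By standing in the guild: Quinn, Chaudhari, Mbeki, Dimitriou, Ivanova, Mendoza, Obi, Okafor and Delgado (Master).
Among Quinn, Chaudhari, Mbeki, Dimitriou, Ivanova, Mendoza, Obi, Okafor and Delgado, by date of admission to current standing (earlier first): Quinn, Chaudhari and Mbeki (Jul 26, 1998) before Dimitriou, Ivanova, Mendoza and Obi (Apr 1, 2002) before Okafor (Aug 3, 2011) before Delgado (Apr 23, 2012).
Among Quinn, Chaudhari and Mbeki, by admission number (lower first): Quinn (245) before Chaudhari (287) before Mbeki (779).
Among Dimitriou, Ivanova, Mendoza and Obi, by admission number (lower first): Dimitriou (158) before Ivanova (197) before Mendoza (406) before Obi (575).
Order: Quinn, Chaudhari, Mbeki, Dimitriou, Ivanova, Mendoza, Obi, Okafor, Delgado. So position 3.

3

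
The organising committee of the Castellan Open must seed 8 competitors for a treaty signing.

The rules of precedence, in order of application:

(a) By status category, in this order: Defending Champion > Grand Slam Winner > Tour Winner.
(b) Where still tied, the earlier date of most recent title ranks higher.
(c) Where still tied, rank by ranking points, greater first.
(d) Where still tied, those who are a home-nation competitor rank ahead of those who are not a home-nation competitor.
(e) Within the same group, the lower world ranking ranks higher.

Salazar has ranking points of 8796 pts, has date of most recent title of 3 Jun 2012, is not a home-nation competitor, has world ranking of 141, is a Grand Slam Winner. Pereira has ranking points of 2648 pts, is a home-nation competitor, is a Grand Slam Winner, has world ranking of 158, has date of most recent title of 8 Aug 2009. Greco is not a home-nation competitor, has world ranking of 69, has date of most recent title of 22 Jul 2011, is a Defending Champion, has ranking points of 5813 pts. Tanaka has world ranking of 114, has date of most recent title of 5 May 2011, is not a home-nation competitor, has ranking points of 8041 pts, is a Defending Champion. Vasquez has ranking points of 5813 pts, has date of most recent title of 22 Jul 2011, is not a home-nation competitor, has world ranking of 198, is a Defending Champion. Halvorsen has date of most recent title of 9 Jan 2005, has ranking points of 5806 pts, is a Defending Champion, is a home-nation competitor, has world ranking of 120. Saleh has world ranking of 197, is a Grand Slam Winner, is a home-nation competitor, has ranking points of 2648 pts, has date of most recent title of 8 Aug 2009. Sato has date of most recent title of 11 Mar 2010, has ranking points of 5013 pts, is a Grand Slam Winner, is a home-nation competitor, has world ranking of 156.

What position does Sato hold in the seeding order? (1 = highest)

7

By status category: Halvorsen, Tanaka, Greco and Vasquez (Defending Champion); then Pereira, Saleh, Sato and Salazar (Grand Slam Winner).
Among Halvorsen, Tanaka, Greco and Vasquez, by date of most recent title (earlier first): Halvorsen (9 Jan 2005) before Tanaka (5 May 2011) before Greco and Vasquez (22 Jul 2011).
Greco and Vasquez both have ranking points 5813 pts, so the next rule applies.
Greco and Vasquez are each not a home-nation competitor, so the next rule applies.
Among Greco and Vasquez, by world ranking (lower first): Greco (69) before Vasquez (198).
Among Pereira, Saleh, Sato and Salazar, by date of most recent title (earlier first): Pereira and Saleh (8 Aug 2009) before Sato (11 Mar 2010) before Salazar (3 Jun 2012).
Pereira and Saleh both have ranking points 2648 pts, so the next rule applies.
Pereira and Saleh are each a home-nation competitor, so the next rule applies.
Among Pereira and Saleh, by world ranking (lower first): Pereira (158) before Saleh (197).
Order: Halvorsen, Tanaka, Greco, Vasquez, Pereira, Saleh, Sato, Salazar. So position 7.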